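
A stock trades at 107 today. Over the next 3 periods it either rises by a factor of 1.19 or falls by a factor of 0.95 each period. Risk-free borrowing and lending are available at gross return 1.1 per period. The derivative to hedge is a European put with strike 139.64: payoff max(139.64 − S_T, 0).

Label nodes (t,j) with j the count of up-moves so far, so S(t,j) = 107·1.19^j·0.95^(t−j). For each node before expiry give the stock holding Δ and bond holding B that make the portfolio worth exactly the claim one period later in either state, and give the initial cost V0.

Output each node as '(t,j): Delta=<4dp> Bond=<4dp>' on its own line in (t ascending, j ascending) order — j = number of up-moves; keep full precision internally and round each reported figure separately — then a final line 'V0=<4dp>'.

(0,0): Delta=-0.4779 Bond=57.9282
(1,0): Delta=-0.8997 Bond=106.5998
(1,1): Delta=-0.2758 Bond=37.9938
(2,0): Delta=-1.0000 Bond=126.9455
(2,1): Delta=-0.8517 Bond=111.4483
(2,2): Delta=0.0000 Bond=0.0000
V0=6.7958

No-arbitrage ⇒ martingale measure with p* = (R−d)/(u−d) = 0.6250.
At expiry t=3: V(3,0)=47.9009, V(3,1)=24.7247, V(3,2)=0.0000, V(3,3)=0.0000
(2,0): S=96.5675. Δ = (V_up−V_dn)/(S_up−S_dn) = (24.7247−47.9009)/(114.9153−91.7391) = -1.0000. V = [p*·24.7247 + (1−p*)·47.9009]/1.1 = 30.3780. B = V − Δ·S = 126.9455.
(2,1): S=120.9635. Δ = (V_up−V_dn)/(S_up−S_dn) = (0.0000−24.7247)/(143.9466−114.9153) = -0.8517. V = [p*·0.0000 + (1−p*)·24.7247]/1.1 = 8.4289. B = V − Δ·S = 111.4483.
(2,2): S=151.5227. Δ = (V_up−V_dn)/(S_up−S_dn) = (0.0000−0.0000)/(180.3120−143.9466) = 0.0000. V = [p*·0.0000 + (1−p*)·0.0000]/1.1 = 0.0000. B = V − Δ·S = 0.0000.
(1,0): S=101.6500. Δ = (V_up−V_dn)/(S_up−S_dn) = (8.4289−30.3780)/(120.9635−96.5675) = -0.8997. V = [p*·8.4289 + (1−p*)·30.3780]/1.1 = 15.1452. B = V − Δ·S = 106.5998.
(1,1): S=127.3300. Δ = (V_up−V_dn)/(S_up−S_dn) = (0.0000−8.4289)/(151.5227−120.9635) = -0.2758. V = [p*·0.0000 + (1−p*)·8.4289]/1.1 = 2.8735. B = V − Δ·S = 37.9938.
(0,0): S=107.0000. Δ = (V_up−V_dn)/(S_up−S_dn) = (2.8735−15.1452)/(127.3300−101.6500) = -0.4779. V = [p*·2.8735 + (1−p*)·15.1452]/1.1 = 6.7958. B = V − Δ·S = 57.9282.
The time-0 hedge costs 6.7958, which is the no-arbitrage price.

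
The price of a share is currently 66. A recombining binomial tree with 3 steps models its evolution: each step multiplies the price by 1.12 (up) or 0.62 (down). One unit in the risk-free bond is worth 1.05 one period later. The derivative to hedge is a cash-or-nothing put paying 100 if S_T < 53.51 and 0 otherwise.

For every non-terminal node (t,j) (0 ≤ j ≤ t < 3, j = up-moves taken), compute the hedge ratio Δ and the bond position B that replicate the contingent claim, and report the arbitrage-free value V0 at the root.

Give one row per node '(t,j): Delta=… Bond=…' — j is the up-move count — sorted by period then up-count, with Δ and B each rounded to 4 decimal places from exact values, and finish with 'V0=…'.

(0,0): Delta=-2.0328 Bond=165.6067
(1,0): Delta=0.0000 Bond=90.7029
(1,1): Delta=-2.2160 Bond=187.4286
(2,0): Delta=0.0000 Bond=95.2381
(2,1): Delta=0.0000 Bond=95.2381
(2,2): Delta=-2.4157 Bond=213.3333
V0=31.4389

The replicating-portfolio and risk-neutral prices coincide; use p* = (1.05−0.62)/(1.12−0.62) = 0.8600 for the latter.
Terminal payoffs: V(3,0)=100.0000, V(3,1)=100.0000, V(3,2)=100.0000, V(3,3)=0.0000
Node (2,0) S=25.3704: V=(p*·100.0000+(1−p*)·100.0000)/1.05=95.2381; Δ=(100.0000−100.0000)/(28.4148−15.7296)=0.0000; B=V−Δ·S=95.2381
Node (2,1) S=45.8304: V=(p*·100.0000+(1−p*)·100.0000)/1.05=95.2381; Δ=(100.0000−100.0000)/(51.3300−28.4148)=0.0000; B=V−Δ·S=95.2381
Node (2,2) S=82.7904: V=(p*·0.0000+(1−p*)·100.0000)/1.05=13.3333; Δ=(0.0000−100.0000)/(92.7252−51.3300)=-2.4157; B=V−Δ·S=213.3333
Node (1,0) S=40.9200: V=(p*·95.2381+(1−p*)·95.2381)/1.05=90.7029; Δ=(95.2381−95.2381)/(45.8304−25.3704)=0.0000; B=V−Δ·S=90.7029
Node (1,1) S=73.9200: V=(p*·13.3333+(1−p*)·95.2381)/1.05=23.6190; Δ=(13.3333−95.2381)/(82.7904−45.8304)=-2.2160; B=V−Δ·S=187.4286
Node (0,0) S=66.0000: V=(p*·23.6190+(1−p*)·90.7029)/1.05=31.4389; Δ=(23.6190−90.7029)/(73.9200−40.9200)=-2.0328; B=V−Δ·S=165.6067
The time-0 hedge costs 31.4389, which is the no-arbitrage price.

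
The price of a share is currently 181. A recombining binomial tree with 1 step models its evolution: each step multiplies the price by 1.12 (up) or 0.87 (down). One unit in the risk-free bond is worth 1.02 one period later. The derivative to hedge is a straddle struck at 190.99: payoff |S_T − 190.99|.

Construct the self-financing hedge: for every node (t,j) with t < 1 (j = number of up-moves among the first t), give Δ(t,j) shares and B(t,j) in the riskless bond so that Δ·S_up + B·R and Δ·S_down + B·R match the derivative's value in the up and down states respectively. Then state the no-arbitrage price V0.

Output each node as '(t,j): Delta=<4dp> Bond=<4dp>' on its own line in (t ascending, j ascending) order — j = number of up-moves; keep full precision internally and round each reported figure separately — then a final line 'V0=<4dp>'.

Since d<R<u, set p* = (R−d)/(u−d) = 0.6000; price each node as the discounted p*-expectation of its children.
At expiry t=1: V(1,0)=33.5200, V(1,1)=11.7300
Node (0,0) S=181.0000: V=(p*·11.7300+(1−p*)·33.5200)/1.02=20.0451; Δ=(11.7300−33.5200)/(202.7200−157.4700)=-0.4815; B=V−Δ·S=107.2051
Check: Δ(0,0)·S0 + B(0,0) = 20.0451 = V0.

(0,0): Delta=-0.4815 Bond=107.2051
V0=20.0451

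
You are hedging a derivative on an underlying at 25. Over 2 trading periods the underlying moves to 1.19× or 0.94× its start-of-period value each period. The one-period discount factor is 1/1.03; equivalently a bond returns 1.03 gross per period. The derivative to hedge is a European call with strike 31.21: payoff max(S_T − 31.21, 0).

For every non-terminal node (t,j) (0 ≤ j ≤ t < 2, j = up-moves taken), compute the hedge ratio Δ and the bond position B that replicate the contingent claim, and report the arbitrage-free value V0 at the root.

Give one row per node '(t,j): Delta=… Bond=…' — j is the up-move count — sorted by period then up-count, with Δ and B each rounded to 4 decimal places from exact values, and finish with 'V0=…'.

(0,0): Delta=0.2345 Bond=-5.3492
(1,0): Delta=0.0000 Bond=0.0000
(1,1): Delta=0.5637 Bond=-15.3047
V0=0.5122

Since d<R<u, set p* = (R−d)/(u−d) = 0.3600; price each node as the discounted p*-expectation of its children.
At expiry t=2: V(2,0)=0.0000, V(2,1)=0.0000, V(2,2)=4.1925
  t=1,j=0: stock 23.5000 → up 27.9650 (V=0.0000), down 22.0900 (V=0.0000). Price 0.0000; hedge Δ=0.0000, bond B=0.0000.
  t=1,j=1: stock 29.7500 → up 35.4025 (V=4.1925), down 27.9650 (V=0.0000). Price 1.4653; hedge Δ=0.5637, bond B=-15.3047.
  t=0,j=0: stock 25.0000 → up 29.7500 (V=1.4653), down 23.5000 (V=0.0000). Price 0.5122; hedge Δ=0.2345, bond B=-5.3492.
Each (Δ,B) replicates both successor values, so the strategy is self-financing and V0 is arbitrage-free.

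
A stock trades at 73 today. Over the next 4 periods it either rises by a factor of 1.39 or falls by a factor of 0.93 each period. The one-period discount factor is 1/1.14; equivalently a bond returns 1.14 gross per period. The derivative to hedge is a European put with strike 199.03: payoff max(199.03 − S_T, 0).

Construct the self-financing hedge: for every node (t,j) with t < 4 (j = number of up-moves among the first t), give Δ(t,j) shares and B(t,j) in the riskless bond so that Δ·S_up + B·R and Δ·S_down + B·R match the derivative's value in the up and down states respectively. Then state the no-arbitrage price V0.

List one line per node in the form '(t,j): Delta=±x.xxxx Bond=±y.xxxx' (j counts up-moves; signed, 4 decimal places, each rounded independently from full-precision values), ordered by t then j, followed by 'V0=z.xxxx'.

(0,0): Delta=-0.8595 Bond=109.4730
(1,0): Delta=-1.0000 Bond=134.3396
(1,1): Delta=-0.7475 Bond=113.4417
(2,0): Delta=-1.0000 Bond=153.1471
(2,1): Delta=-1.0000 Bond=153.1471
(2,2): Delta=-0.5465 Bond=100.9623
(3,0): Delta=-1.0000 Bond=174.5877
(3,1): Delta=-1.0000 Bond=174.5877
(3,2): Delta=-1.0000 Bond=174.5877
(3,3): Delta=-0.1852 Bond=44.2746
V0=46.7314

Since d<R<u, set p* = (R−d)/(u−d) = 0.4565; price each node as the discounted p*-expectation of its children.
Payoff layer (t=4): V(4,0)=144.4222, V(4,1)=117.4119, V(4,2)=77.0416, V(4,3)=16.7033, V(4,4)=0.0000
(3,0): S=58.7181. Δ = (V_up−V_dn)/(S_up−S_dn) = (117.4119−144.4222)/(81.6181−54.6078) = -1.0000. V = [p*·117.4119 + (1−p*)·144.4222]/1.14 = 115.8697. B = V − Δ·S = 174.5877.
(3,1): S=87.7614. Δ = (V_up−V_dn)/(S_up−S_dn) = (77.0416−117.4119)/(121.9884−81.6181) = -1.0000. V = [p*·77.0416 + (1−p*)·117.4119]/1.14 = 86.8263. B = V − Δ·S = 174.5877.
(3,2): S=131.1703. Δ = (V_up−V_dn)/(S_up−S_dn) = (16.7033−77.0416)/(182.3267−121.9884) = -1.0000. V = [p*·16.7033 + (1−p*)·77.0416]/1.14 = 43.4175. B = V − Δ·S = 174.5877.
(3,3): S=196.0502. Δ = (V_up−V_dn)/(S_up−S_dn) = (0.0000−16.7033)/(272.5098−182.3267) = -0.1852. V = [p*·0.0000 + (1−p*)·16.7033]/1.14 = 7.9631. B = V − Δ·S = 44.2746.
(2,0): S=63.1377. Δ = (V_up−V_dn)/(S_up−S_dn) = (86.8263−115.8697)/(87.7614−58.7181) = -1.0000. V = [p*·86.8263 + (1−p*)·115.8697]/1.14 = 90.0094. B = V − Δ·S = 153.1471.
(2,1): S=94.3671. Δ = (V_up−V_dn)/(S_up−S_dn) = (43.4175−86.8263)/(131.1703−87.7614) = -1.0000. V = [p*·43.4175 + (1−p*)·86.8263]/1.14 = 58.7800. B = V − Δ·S = 153.1471.
(2,2): S=141.0433. Δ = (V_up−V_dn)/(S_up−S_dn) = (7.9631−43.4175)/(196.0502−131.1703) = -0.5465. V = [p*·7.9631 + (1−p*)·43.4175]/1.14 = 23.8875. B = V − Δ·S = 100.9623.
(1,0): S=67.8900. Δ = (V_up−V_dn)/(S_up−S_dn) = (58.7800−90.0094)/(94.3671−63.1377) = -1.0000. V = [p*·58.7800 + (1−p*)·90.0094]/1.14 = 66.4496. B = V − Δ·S = 134.3396.
(1,1): S=101.4700. Δ = (V_up−V_dn)/(S_up−S_dn) = (23.8875−58.7800)/(141.0433−94.3671) = -0.7475. V = [p*·23.8875 + (1−p*)·58.7800]/1.14 = 37.5884. B = V − Δ·S = 113.4417.
(0,0): S=73.0000. Δ = (V_up−V_dn)/(S_up−S_dn) = (37.5884−66.4496)/(101.4700−67.8900) = -0.8595. V = [p*·37.5884 + (1−p*)·66.4496]/1.14 = 46.7314. B = V − Δ·S = 109.4730.
Check: Δ(0,0)·S0 + B(0,0) = 46.7314 = V0.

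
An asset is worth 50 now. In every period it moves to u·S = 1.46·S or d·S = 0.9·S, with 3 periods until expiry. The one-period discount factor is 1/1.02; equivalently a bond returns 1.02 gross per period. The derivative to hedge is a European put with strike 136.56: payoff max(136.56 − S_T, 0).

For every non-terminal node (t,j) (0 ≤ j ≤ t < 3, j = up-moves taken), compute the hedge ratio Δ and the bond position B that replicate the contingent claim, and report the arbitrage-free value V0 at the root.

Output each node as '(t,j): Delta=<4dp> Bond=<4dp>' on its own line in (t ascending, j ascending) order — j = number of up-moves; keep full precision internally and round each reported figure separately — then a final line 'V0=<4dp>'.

No-arbitrage ⇒ martingale measure with p* = (R−d)/(u−d) = 0.2143.
At expiry t=3: V(3,0)=100.1100, V(3,1)=77.4300, V(3,2)=40.6380, V(3,3)=0.0000
(2,0): S=40.5000. Δ = (V_up−V_dn)/(S_up−S_dn) = (77.4300−100.1100)/(59.1300−36.4500) = -1.0000. V = [p*·77.4300 + (1−p*)·100.1100]/1.02 = 93.3824. B = V − Δ·S = 133.8824.
(2,1): S=65.7000. Δ = (V_up−V_dn)/(S_up−S_dn) = (40.6380−77.4300)/(95.9220−59.1300) = -1.0000. V = [p*·40.6380 + (1−p*)·77.4300]/1.02 = 68.1824. B = V − Δ·S = 133.8824.
(2,2): S=106.5800. Δ = (V_up−V_dn)/(S_up−S_dn) = (0.0000−40.6380)/(155.6068−95.9220) = -0.6809. V = [p*·0.0000 + (1−p*)·40.6380]/1.02 = 31.3038. B = V − Δ·S = 103.8716.
(1,0): S=45.0000. Δ = (V_up−V_dn)/(S_up−S_dn) = (68.1824−93.3824)/(65.7000−40.5000) = -1.0000. V = [p*·68.1824 + (1−p*)·93.3824]/1.02 = 86.2572. B = V − Δ·S = 131.2572.
(1,1): S=73.0000. Δ = (V_up−V_dn)/(S_up−S_dn) = (31.3038−68.1824)/(106.5800−65.7000) = -0.9021. V = [p*·31.3038 + (1−p*)·68.1824]/1.02 = 59.0978. B = V − Δ·S = 124.9524.
(0,0): S=50.0000. Δ = (V_up−V_dn)/(S_up−S_dn) = (59.0978−86.2572)/(73.0000−45.0000) = -0.9700. V = [p*·59.0978 + (1−p*)·86.2572]/1.02 = 78.8601. B = V − Δ·S = 127.3590.
Self-financing check: at every node Δ·S+B equals the discounted successor values.

(0,0): Delta=-0.9700 Bond=127.3590
(1,0): Delta=-1.0000 Bond=131.2572
(1,1): Delta=-0.9021 Bond=124.9524
(2,0): Delta=-1.0000 Bond=133.8824
(2,1): Delta=-1.0000 Bond=133.8824
(2,2): Delta=-0.6809 Bond=103.8716
V0=78.8601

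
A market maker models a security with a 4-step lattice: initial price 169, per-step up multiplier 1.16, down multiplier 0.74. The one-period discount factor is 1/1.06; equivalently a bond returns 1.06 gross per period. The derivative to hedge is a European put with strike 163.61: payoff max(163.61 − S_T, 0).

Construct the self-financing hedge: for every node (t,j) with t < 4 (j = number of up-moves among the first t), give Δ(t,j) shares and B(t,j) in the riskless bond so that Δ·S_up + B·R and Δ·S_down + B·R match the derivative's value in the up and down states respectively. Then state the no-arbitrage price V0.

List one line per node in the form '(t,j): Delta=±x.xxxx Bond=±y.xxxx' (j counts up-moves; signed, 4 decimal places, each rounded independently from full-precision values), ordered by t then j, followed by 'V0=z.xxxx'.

(0,0): Delta=-0.2654 Bond=53.9933
(1,0): Delta=-0.6892 Bond=110.2374
(1,1): Delta=-0.1809 Bond=40.6690
(2,0): Delta=-1.0000 Bond=145.6123
(2,1): Delta=-0.6273 Bond=107.8639
(2,2): Delta=-0.0919 Bond=22.8732
(3,0): Delta=-1.0000 Bond=154.3491
(3,1): Delta=-1.0000 Bond=154.3491
(3,2): Delta=-0.5530 Bond=101.8316
(3,3): Delta=0.0000 Bond=0.0000
V0=9.1423

No-arbitrage ⇒ martingale measure with p* = (R−d)/(u−d) = 0.7619.
Payoff layer (t=4): V(4,0)=112.9327, V(4,1)=84.1699, V(4,2)=39.0823, V(4,3)=0.0000, V(4,4)=0.0000
Node (3,0) S=68.4829: V=(p*·84.1699+(1−p*)·112.9327)/1.06=85.8662; Δ=(84.1699−112.9327)/(79.4401−50.6773)=-1.0000; B=V−Δ·S=154.3491
Node (3,1) S=107.3515: V=(p*·39.0823+(1−p*)·84.1699)/1.06=46.9976; Δ=(39.0823−84.1699)/(124.5277−79.4401)=-1.0000; B=V−Δ·S=154.3491
Node (3,2) S=168.2807: V=(p*·0.0000+(1−p*)·39.0823)/1.06=8.7786; Δ=(0.0000−39.0823)/(195.2057−124.5277)=-0.5530; B=V−Δ·S=101.8316
Node (3,3) S=263.7914: V=(p*·0.0000+(1−p*)·0.0000)/1.06=0.0000; Δ=(0.0000−0.0000)/(305.9981−195.2057)=0.0000; B=V−Δ·S=0.0000
Node (2,0) S=92.5444: V=(p*·46.9976+(1−p*)·85.8662)/1.06=53.0679; Δ=(46.9976−85.8662)/(107.3515−68.4829)=-1.0000; B=V−Δ·S=145.6123
Node (2,1) S=145.0696: V=(p*·8.7786+(1−p*)·46.9976)/1.06=16.8664; Δ=(8.7786−46.9976)/(168.2807−107.3515)=-0.6273; B=V−Δ·S=107.8639
Node (2,2) S=227.4064: V=(p*·0.0000+(1−p*)·8.7786)/1.06=1.9718; Δ=(0.0000−8.7786)/(263.7914−168.2807)=-0.0919; B=V−Δ·S=22.8732
Node (1,0) S=125.0600: V=(p*·16.8664+(1−p*)·53.0679)/1.06=24.0432; Δ=(16.8664−53.0679)/(145.0696−92.5444)=-0.6892; B=V−Δ·S=110.2374
Node (1,1) S=196.0400: V=(p*·1.9718+(1−p*)·16.8664)/1.06=5.2058; Δ=(1.9718−16.8664)/(227.4064−145.0696)=-0.1809; B=V−Δ·S=40.6690
Node (0,0) S=169.0000: V=(p*·5.2058+(1−p*)·24.0432)/1.06=9.1423; Δ=(5.2058−24.0432)/(196.0400−125.0600)=-0.2654; B=V−Δ·S=53.9933
Root portfolio cost Δ·169+B reproduces V0=9.1423.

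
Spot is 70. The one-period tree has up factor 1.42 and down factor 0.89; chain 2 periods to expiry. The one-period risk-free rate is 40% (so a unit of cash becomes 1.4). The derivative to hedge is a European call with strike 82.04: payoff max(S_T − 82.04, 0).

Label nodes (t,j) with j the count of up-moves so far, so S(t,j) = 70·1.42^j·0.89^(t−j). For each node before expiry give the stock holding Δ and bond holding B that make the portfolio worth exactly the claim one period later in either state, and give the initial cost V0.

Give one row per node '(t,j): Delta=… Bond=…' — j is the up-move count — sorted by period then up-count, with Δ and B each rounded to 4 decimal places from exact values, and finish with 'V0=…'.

The replicating-portfolio and risk-neutral prices coincide; use p* = (1.4−0.89)/(1.42−0.89) = 0.9623 for the latter.
Terminal payoffs: V(2,0)=0.0000, V(2,1)=6.4260, V(2,2)=59.1080
(1,0): S=62.3000. Δ = (V_up−V_dn)/(S_up−S_dn) = (6.4260−0.0000)/(88.4660−55.4470) = 0.1946. V = [p*·6.4260 + (1−p*)·0.0000]/1.4 = 4.4168. B = V − Δ·S = -7.7077.
(1,1): S=99.4000. Δ = (V_up−V_dn)/(S_up−S_dn) = (59.1080−6.4260)/(141.1480−88.4660) = 1.0000. V = [p*·59.1080 + (1−p*)·6.4260]/1.4 = 40.8000. B = V − Δ·S = -58.6000.
(0,0): S=70.0000. Δ = (V_up−V_dn)/(S_up−S_dn) = (40.8000−4.4168)/(99.4000−62.3000) = 0.9807. V = [p*·40.8000 + (1−p*)·4.4168]/1.4 = 28.1622. B = V − Δ·S = -40.4854.
Root portfolio cost Δ·70+B reproduces V0=28.1622.

(0,0): Delta=0.9807 Bond=-40.4854
(1,0): Delta=0.1946 Bond=-7.7077
(1,1): Delta=1.0000 Bond=-58.6000
V0=28.1622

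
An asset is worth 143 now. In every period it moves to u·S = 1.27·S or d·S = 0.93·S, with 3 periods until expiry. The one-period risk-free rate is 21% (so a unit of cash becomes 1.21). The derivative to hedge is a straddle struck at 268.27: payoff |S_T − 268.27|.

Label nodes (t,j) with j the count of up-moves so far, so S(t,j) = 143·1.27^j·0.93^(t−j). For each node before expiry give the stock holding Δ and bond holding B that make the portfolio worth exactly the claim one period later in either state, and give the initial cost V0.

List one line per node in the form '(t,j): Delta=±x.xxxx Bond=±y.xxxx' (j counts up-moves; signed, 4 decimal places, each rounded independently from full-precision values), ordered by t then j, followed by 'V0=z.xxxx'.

(0,0): Delta=-0.5303 Bond=99.8098
(1,0): Delta=-1.0000 Bond=183.2320
(1,1): Delta=-0.4566 Bond=107.3852
(2,0): Delta=-1.0000 Bond=221.7107
(2,1): Delta=-1.0000 Bond=221.7107
(2,2): Delta=-0.3714 Bond=110.2700
V0=23.9734

The replicating-portfolio and risk-neutral prices coincide; use p* = (1.21−0.93)/(1.27−0.93) = 0.8235 for the latter.
Payoff layer (t=3): V(3,0)=153.2469, V(3,1)=111.1955, V(3,2)=53.7704, V(3,3)=24.6488
  t=2,j=0: stock 123.6807 → up 157.0745 (V=111.1955), down 115.0231 (V=153.2469). Price 98.0300; hedge Δ=-1.0000, bond B=221.7107.
  t=2,j=1: stock 168.8973 → up 214.4996 (V=53.7704), down 157.0745 (V=111.1955). Price 52.8134; hedge Δ=-1.0000, bond B=221.7107.
  t=2,j=2: stock 230.6447 → up 292.9188 (V=24.6488), down 214.4996 (V=53.7704). Price 24.6181; hedge Δ=-0.3714, bond B=110.2700.
  t=1,j=0: stock 132.9900 → up 168.8973 (V=52.8134), down 123.6807 (V=98.0300). Price 50.2420; hedge Δ=-1.0000, bond B=183.2320.
  t=1,j=1: stock 181.6100 → up 230.6447 (V=24.6181), down 168.8973 (V=52.8134). Price 24.4576; hedge Δ=-0.4566, bond B=107.3852.
  t=0,j=0: stock 143.0000 → up 181.6100 (V=24.4576), down 132.9900 (V=50.2420). Price 23.9734; hedge Δ=-0.5303, bond B=99.8098.
The time-0 hedge costs 23.9734, which is the no-arbitrage price.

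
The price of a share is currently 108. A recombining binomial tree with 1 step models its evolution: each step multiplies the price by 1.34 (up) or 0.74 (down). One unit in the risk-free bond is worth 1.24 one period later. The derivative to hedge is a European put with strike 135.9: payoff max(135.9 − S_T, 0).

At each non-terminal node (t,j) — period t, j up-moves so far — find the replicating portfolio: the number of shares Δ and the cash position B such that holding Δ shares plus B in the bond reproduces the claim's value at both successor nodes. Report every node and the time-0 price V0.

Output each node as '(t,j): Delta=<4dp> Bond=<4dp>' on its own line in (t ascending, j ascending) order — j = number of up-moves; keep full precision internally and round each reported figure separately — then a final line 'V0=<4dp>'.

(0,0): Delta=-0.8639 Bond=100.8242
V0=7.5242

Since d<R<u, set p* = (R−d)/(u−d) = 0.8333; price each node as the discounted p*-expectation of its children.
Terminal payoffs: V(1,0)=55.9800, V(1,1)=0.0000
(0,0): S=108.0000. Δ = (V_up−V_dn)/(S_up−S_dn) = (0.0000−55.9800)/(144.7200−79.9200) = -0.8639. V = [p*·0.0000 + (1−p*)·55.9800]/1.24 = 7.5242. B = V − Δ·S = 100.8242.
Root portfolio cost Δ·108+B reproduces V0=7.5242.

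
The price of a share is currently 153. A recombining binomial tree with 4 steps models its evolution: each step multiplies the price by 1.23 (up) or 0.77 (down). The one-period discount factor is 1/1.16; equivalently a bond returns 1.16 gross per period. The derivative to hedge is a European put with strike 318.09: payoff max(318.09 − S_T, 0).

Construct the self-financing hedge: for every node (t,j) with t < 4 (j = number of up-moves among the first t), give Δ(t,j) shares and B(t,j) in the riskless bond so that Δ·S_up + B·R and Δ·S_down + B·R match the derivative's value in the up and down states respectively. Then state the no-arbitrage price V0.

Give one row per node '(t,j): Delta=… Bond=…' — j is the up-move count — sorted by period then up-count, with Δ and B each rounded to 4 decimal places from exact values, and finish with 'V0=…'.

(0,0): Delta=-0.8219 Bond=157.5893
(1,0): Delta=-1.0000 Bond=203.7868
(1,1): Delta=-0.8019 Bond=179.0373
(2,0): Delta=-1.0000 Bond=236.3927
(2,1): Delta=-1.0000 Bond=236.3927
(2,2): Delta=-0.7796 Bond=202.5303
(3,0): Delta=-1.0000 Bond=274.2155
(3,1): Delta=-1.0000 Bond=274.2155
(3,2): Delta=-1.0000 Bond=274.2155
(3,3): Delta=-0.7549 Bond=227.8848
V0=31.8402

Under the risk-neutral measure, an up-move has probability p* = (R−d)/(u−d) = 0.8478 and values discount at R = 1.16.
At expiry t=4: V(4,0)=264.3058, V(4,1)=232.1751, V(4,2)=180.8492, V(4,3)=98.8613, V(4,4)=0.0000
(3,0): S=69.8495. Δ = (V_up−V_dn)/(S_up−S_dn) = (232.1751−264.3058)/(85.9149−53.7842) = -1.0000. V = [p*·232.1751 + (1−p*)·264.3058]/1.16 = 204.3660. B = V − Δ·S = 274.2155.
(3,1): S=111.5779. Δ = (V_up−V_dn)/(S_up−S_dn) = (180.8492−232.1751)/(137.2408−85.9149) = -1.0000. V = [p*·180.8492 + (1−p*)·232.1751]/1.16 = 162.6377. B = V − Δ·S = 274.2155.
(3,2): S=178.2347. Δ = (V_up−V_dn)/(S_up−S_dn) = (98.8613−180.8492)/(219.2287−137.2408) = -1.0000. V = [p*·98.8613 + (1−p*)·180.8492]/1.16 = 95.9808. B = V − Δ·S = 274.2155.
(3,3): S=284.7127. Δ = (V_up−V_dn)/(S_up−S_dn) = (0.0000−98.8613)/(350.1966−219.2287) = -0.7549. V = [p*·0.0000 + (1−p*)·98.8613]/1.16 = 12.9691. B = V − Δ·S = 227.8848.
(2,0): S=90.7137. Δ = (V_up−V_dn)/(S_up−S_dn) = (162.6377−204.3660)/(111.5779−69.8495) = -1.0000. V = [p*·162.6377 + (1−p*)·204.3660]/1.16 = 145.6790. B = V − Δ·S = 236.3927.
(2,1): S=144.9063. Δ = (V_up−V_dn)/(S_up−S_dn) = (95.9808−162.6377)/(178.2347−111.5779) = -1.0000. V = [p*·95.9808 + (1−p*)·162.6377]/1.16 = 91.4864. B = V − Δ·S = 236.3927.
(2,2): S=231.4737. Δ = (V_up−V_dn)/(S_up−S_dn) = (12.9691−95.9808)/(284.7127−178.2347) = -0.7796. V = [p*·12.9691 + (1−p*)·95.9808]/1.16 = 22.0701. B = V − Δ·S = 202.5303.
(1,0): S=117.8100. Δ = (V_up−V_dn)/(S_up−S_dn) = (91.4864−145.6790)/(144.9063−90.7137) = -1.0000. V = [p*·91.4864 + (1−p*)·145.6790]/1.16 = 85.9768. B = V − Δ·S = 203.7868.
(1,1): S=188.1900. Δ = (V_up−V_dn)/(S_up−S_dn) = (22.0701−91.4864)/(231.4737−144.9063) = -0.8019. V = [p*·22.0701 + (1−p*)·91.4864]/1.16 = 28.1323. B = V − Δ·S = 179.0373.
(0,0): S=153.0000. Δ = (V_up−V_dn)/(S_up−S_dn) = (28.1323−85.9768)/(188.1900−117.8100) = -0.8219. V = [p*·28.1323 + (1−p*)·85.9768]/1.16 = 31.8402. B = V − Δ·S = 157.5893.
Self-financing check: at every node Δ·S+B equals the discounted successor values.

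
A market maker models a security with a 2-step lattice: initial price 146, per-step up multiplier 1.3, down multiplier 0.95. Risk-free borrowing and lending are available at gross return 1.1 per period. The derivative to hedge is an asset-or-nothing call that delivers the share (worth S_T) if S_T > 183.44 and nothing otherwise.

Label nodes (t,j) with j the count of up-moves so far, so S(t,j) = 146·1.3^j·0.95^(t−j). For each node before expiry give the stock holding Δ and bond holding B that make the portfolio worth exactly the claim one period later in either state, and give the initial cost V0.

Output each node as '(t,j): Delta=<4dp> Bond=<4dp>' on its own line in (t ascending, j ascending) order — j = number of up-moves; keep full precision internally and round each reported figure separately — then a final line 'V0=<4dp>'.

Under the risk-neutral measure, an up-move has probability p* = (R−d)/(u−d) = 0.4286 and values discount at R = 1.1.
Terminal values V(2,·): V(2,0)=0.0000, V(2,1)=0.0000, V(2,2)=246.7400
(1,0): S=138.7000. Δ = (V_up−V_dn)/(S_up−S_dn) = (0.0000−0.0000)/(180.3100−131.7650) = 0.0000. V = [p*·0.0000 + (1−p*)·0.0000]/1.1 = 0.0000. B = V − Δ·S = 0.0000.
(1,1): S=189.8000. Δ = (V_up−V_dn)/(S_up−S_dn) = (246.7400−0.0000)/(246.7400−180.3100) = 3.7143. V = [p*·246.7400 + (1−p*)·0.0000]/1.1 = 96.1325. B = V − Δ·S = -608.8390.
(0,0): S=146.0000. Δ = (V_up−V_dn)/(S_up−S_dn) = (96.1325−0.0000)/(189.8000−138.7000) = 1.8813. V = [p*·96.1325 + (1−p*)·0.0000]/1.1 = 37.4542. B = V − Δ·S = -237.2100.
Each (Δ,B) replicates both successor values, so the strategy is self-financing and V0 is arbitrage-free.

(0,0): Delta=1.8813 Bond=-237.2100
(1,0): Delta=0.0000 Bond=0.0000
(1,1): Delta=3.7143 Bond=-608.8390
V0=37.4542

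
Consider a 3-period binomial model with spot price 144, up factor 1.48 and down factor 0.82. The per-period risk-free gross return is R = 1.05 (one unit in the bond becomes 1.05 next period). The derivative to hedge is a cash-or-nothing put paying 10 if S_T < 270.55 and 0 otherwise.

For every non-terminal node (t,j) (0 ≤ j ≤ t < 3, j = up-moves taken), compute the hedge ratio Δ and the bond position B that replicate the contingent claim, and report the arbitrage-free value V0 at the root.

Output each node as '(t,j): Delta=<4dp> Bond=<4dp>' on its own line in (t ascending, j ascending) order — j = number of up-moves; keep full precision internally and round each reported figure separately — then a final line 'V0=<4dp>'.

Under the risk-neutral measure, an up-move has probability p* = (R−d)/(u−d) = 0.3485 and values discount at R = 1.05.
At expiry t=3: V(3,0)=10.0000, V(3,1)=10.0000, V(3,2)=10.0000, V(3,3)=0.0000
  t=2,j=0: stock 96.8256 → up 143.3019 (V=10.0000), down 79.3970 (V=10.0000). Price 9.5238; hedge Δ=0.0000, bond B=9.5238.
  t=2,j=1: stock 174.7584 → up 258.6424 (V=10.0000), down 143.3019 (V=10.0000). Price 9.5238; hedge Δ=0.0000, bond B=9.5238.
  t=2,j=2: stock 315.4176 → up 466.8180 (V=0.0000), down 258.6424 (V=10.0000). Price 6.2049; hedge Δ=-0.0480, bond B=21.3564.
  t=1,j=0: stock 118.0800 → up 174.7584 (V=9.5238), down 96.8256 (V=9.5238). Price 9.0703; hedge Δ=0.0000, bond B=9.0703.
  t=1,j=1: stock 213.1200 → up 315.4176 (V=6.2049), down 174.7584 (V=9.5238). Price 7.9688; hedge Δ=-0.0236, bond B=12.9974.
  t=0,j=0: stock 144.0000 → up 213.1200 (V=7.9688), down 118.0800 (V=9.0703). Price 8.2728; hedge Δ=-0.0116, bond B=9.9418.
Each (Δ,B) replicates both successor values, so the strategy is self-financing and V0 is arbitrage-free.

(0,0): Delta=-0.0116 Bond=9.9418
(1,0): Delta=0.0000 Bond=9.0703
(1,1): Delta=-0.0236 Bond=12.9974
(2,0): Delta=0.0000 Bond=9.5238
(2,1): Delta=0.0000 Bond=9.5238
(2,2): Delta=-0.0480 Bond=21.3564
V0=8.2728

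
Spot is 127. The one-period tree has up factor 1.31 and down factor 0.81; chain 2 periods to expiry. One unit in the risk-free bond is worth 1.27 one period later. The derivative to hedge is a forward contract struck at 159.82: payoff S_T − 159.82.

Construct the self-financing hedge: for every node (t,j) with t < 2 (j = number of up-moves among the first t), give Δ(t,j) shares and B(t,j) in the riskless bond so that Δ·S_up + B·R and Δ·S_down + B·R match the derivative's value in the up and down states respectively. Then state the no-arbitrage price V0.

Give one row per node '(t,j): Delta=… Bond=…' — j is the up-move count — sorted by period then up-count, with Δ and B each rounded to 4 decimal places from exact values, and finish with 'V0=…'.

Under the risk-neutral measure, an up-move has probability p* = (R−d)/(u−d) = 0.9200 and values discount at R = 1.27.
Payoff layer (t=2): V(2,0)=-76.4953, V(2,1)=-25.0603, V(2,2)=58.1247
Node (1,0) S=102.8700: V=(p*·-25.0603+(1−p*)·-76.4953)/1.27=-22.9725; Δ=(-25.0603−-76.4953)/(134.7597−83.3247)=1.0000; B=V−Δ·S=-125.8425
Node (1,1) S=166.3700: V=(p*·58.1247+(1−p*)·-25.0603)/1.27=40.5275; Δ=(58.1247−-25.0603)/(217.9447−134.7597)=1.0000; B=V−Δ·S=-125.8425
Node (0,0) S=127.0000: V=(p*·40.5275+(1−p*)·-22.9725)/1.27=27.9114; Δ=(40.5275−-22.9725)/(166.3700−102.8700)=1.0000; B=V−Δ·S=-99.0886
Root portfolio cost Δ·127+B reproduces V0=27.9114.

(0,0): Delta=1.0000 Bond=-99.0886
(1,0): Delta=1.0000 Bond=-125.8425
(1,1): Delta=1.0000 Bond=-125.8425
V0=27.9114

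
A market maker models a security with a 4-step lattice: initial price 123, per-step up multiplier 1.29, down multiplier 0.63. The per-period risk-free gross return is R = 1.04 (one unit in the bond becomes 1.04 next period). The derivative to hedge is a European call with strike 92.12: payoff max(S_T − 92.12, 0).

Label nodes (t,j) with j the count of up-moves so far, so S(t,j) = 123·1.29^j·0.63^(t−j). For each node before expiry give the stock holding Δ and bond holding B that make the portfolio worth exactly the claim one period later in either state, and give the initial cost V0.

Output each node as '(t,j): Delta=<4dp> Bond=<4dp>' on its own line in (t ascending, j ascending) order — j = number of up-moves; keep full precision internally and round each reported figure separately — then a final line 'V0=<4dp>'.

(0,0): Delta=0.8140 Bond=-45.4369
(1,0): Delta=0.5178 Bond=-24.3074
(1,1): Delta=0.9021 Bond=-61.2465
(2,0): Delta=0.0000 Bond=0.0000
(2,1): Delta=0.6720 Bond=-40.6941
(2,2): Delta=0.9707 Bond=-77.7222
(3,0): Delta=0.0000 Bond=0.0000
(3,1): Delta=0.0000 Bond=0.0000
(3,2): Delta=0.8722 Bond=-68.1279
(3,3): Delta=1.0000 Bond=-88.5769
V0=54.6797

Since d<R<u, set p* = (R−d)/(u−d) = 0.6212; price each node as the discounted p*-expectation of its children.
Payoff layer (t=4): V(4,0)=0.0000, V(4,1)=0.0000, V(4,2)=0.0000, V(4,3)=74.2269, V(4,4)=248.4951
  t=3,j=0: stock 30.7558 → up 39.6750 (V=0.0000), down 19.3761 (V=0.0000). Price 0.0000; hedge Δ=0.0000, bond B=0.0000.
  t=3,j=1: stock 62.9761 → up 81.2392 (V=0.0000), down 39.6750 (V=0.0000). Price 0.0000; hedge Δ=0.0000, bond B=0.0000.
  t=3,j=2: stock 128.9511 → up 166.3469 (V=74.2269), down 81.2392 (V=0.0000). Price 44.3372; hedge Δ=0.8722, bond B=-68.1279.
  t=3,j=3: stock 264.0427 → up 340.6151 (V=248.4951), down 166.3469 (V=74.2269). Price 175.4658; hedge Δ=1.0000, bond B=-88.5769.
  t=2,j=0: stock 48.8187 → up 62.9761 (V=0.0000), down 30.7558 (V=0.0000). Price 0.0000; hedge Δ=0.0000, bond B=0.0000.
  t=2,j=1: stock 99.9621 → up 128.9511 (V=44.3372), down 62.9761 (V=0.0000). Price 26.4835; hedge Δ=0.6720, bond B=-40.6941.
  t=2,j=2: stock 204.6843 → up 264.0427 (V=175.4658), down 128.9511 (V=44.3372). Price 120.9576; hedge Δ=0.9707, bond B=-77.7222.
  t=1,j=0: stock 77.4900 → up 99.9621 (V=26.4835), down 48.8187 (V=0.0000). Price 15.8191; hedge Δ=0.5178, bond B=-24.3074.
  t=1,j=1: stock 158.6700 → up 204.6843 (V=120.9576), down 99.9621 (V=26.4835). Price 81.8961; hedge Δ=0.9021, bond B=-61.2465.
  t=0,j=0: stock 123.0000 → up 158.6700 (V=81.8961), down 77.4900 (V=15.8191). Price 54.6797; hedge Δ=0.8140, bond B=-45.4369.
Self-financing check: at every node Δ·S+B equals the discounted successor values.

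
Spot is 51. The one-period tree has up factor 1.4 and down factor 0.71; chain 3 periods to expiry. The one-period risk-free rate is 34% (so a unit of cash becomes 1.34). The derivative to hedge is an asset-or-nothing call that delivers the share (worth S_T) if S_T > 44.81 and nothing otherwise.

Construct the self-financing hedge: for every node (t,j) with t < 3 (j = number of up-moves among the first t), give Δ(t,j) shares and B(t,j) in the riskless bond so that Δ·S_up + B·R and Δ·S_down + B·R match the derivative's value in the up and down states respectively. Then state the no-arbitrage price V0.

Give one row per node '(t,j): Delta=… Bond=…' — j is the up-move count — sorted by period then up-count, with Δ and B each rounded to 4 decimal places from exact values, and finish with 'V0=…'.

(0,0): Delta=1.0883 Bond=-4.8195
(1,0): Delta=1.9355 Bond=-37.1343
(1,1): Delta=1.0474 Bond=-3.5366
(2,0): Delta=0.0000 Bond=0.0000
(2,1): Delta=2.0290 Bond=-54.4991
(2,2): Delta=1.0000 Bond=0.0000
V0=50.6852

No-arbitrage ⇒ martingale measure with p* = (R−d)/(u−d) = 0.9130.
Terminal payoffs: V(3,0)=0.0000, V(3,1)=0.0000, V(3,2)=70.9716, V(3,3)=139.9440
Node (2,0) S=25.7091: V=(p*·0.0000+(1−p*)·0.0000)/1.34=0.0000; Δ=(0.0000−0.0000)/(35.9927−18.2535)=0.0000; B=V−Δ·S=0.0000
Node (2,1) S=50.6940: V=(p*·70.9716+(1−p*)·0.0000)/1.34=48.3583; Δ=(70.9716−0.0000)/(70.9716−35.9927)=2.0290; B=V−Δ·S=-54.4991
Node (2,2) S=99.9600: V=(p*·139.9440+(1−p*)·70.9716)/1.34=99.9600; Δ=(139.9440−70.9716)/(139.9440−70.9716)=1.0000; B=V−Δ·S=0.0000
Node (1,0) S=36.2100: V=(p*·48.3583+(1−p*)·0.0000)/1.34=32.9502; Δ=(48.3583−0.0000)/(50.6940−25.7091)=1.9355; B=V−Δ·S=-37.1343
Node (1,1) S=71.4000: V=(p*·99.9600+(1−p*)·48.3583)/1.34=71.2484; Δ=(99.9600−48.3583)/(99.9600−50.6940)=1.0474; B=V−Δ·S=-3.5366
Node (0,0) S=51.0000: V=(p*·71.2484+(1−p*)·32.9502)/1.34=50.6852; Δ=(71.2484−32.9502)/(71.4000−36.2100)=1.0883; B=V−Δ·S=-4.8195
The time-0 hedge costs 50.6852, which is the no-arbitrage price.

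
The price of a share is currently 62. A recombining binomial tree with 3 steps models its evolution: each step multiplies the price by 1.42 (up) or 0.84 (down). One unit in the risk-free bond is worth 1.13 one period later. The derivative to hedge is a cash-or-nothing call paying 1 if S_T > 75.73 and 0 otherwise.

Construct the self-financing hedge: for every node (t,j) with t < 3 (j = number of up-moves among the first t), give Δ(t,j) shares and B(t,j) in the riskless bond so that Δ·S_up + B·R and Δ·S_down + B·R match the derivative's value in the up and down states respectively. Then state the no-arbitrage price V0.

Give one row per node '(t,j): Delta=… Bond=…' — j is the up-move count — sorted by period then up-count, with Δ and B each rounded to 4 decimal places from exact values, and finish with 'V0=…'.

(0,0): Delta=0.0109 Bond=-0.3286
(1,0): Delta=0.0146 Bond=-0.5671
(1,1): Delta=0.0087 Bond=-0.1755
(2,0): Delta=0.0000 Bond=0.0000
(2,1): Delta=0.0233 Bond=-1.2817
(2,2): Delta=0.0000 Bond=0.8850
V0=0.3465

Under the risk-neutral measure, an up-move has probability p* = (R−d)/(u−d) = 0.5000 and values discount at R = 1.13.
Terminal values V(3,·): V(3,0)=0.0000, V(3,1)=0.0000, V(3,2)=1.0000, V(3,3)=1.0000
Node (2,0) S=43.7472: V=(p*·0.0000+(1−p*)·0.0000)/1.13=0.0000; Δ=(0.0000−0.0000)/(62.1210−36.7476)=0.0000; B=V−Δ·S=0.0000
Node (2,1) S=73.9536: V=(p*·1.0000+(1−p*)·0.0000)/1.13=0.4425; Δ=(1.0000−0.0000)/(105.0141−62.1210)=0.0233; B=V−Δ·S=-1.2817
Node (2,2) S=125.0168: V=(p*·1.0000+(1−p*)·1.0000)/1.13=0.8850; Δ=(1.0000−1.0000)/(177.5239−105.0141)=0.0000; B=V−Δ·S=0.8850
Node (1,0) S=52.0800: V=(p*·0.4425+(1−p*)·0.0000)/1.13=0.1958; Δ=(0.4425−0.0000)/(73.9536−43.7472)=0.0146; B=V−Δ·S=-0.5671
Node (1,1) S=88.0400: V=(p*·0.8850+(1−p*)·0.4425)/1.13=0.5874; Δ=(0.8850−0.4425)/(125.0168−73.9536)=0.0087; B=V−Δ·S=-0.1755
Node (0,0) S=62.0000: V=(p*·0.5874+(1−p*)·0.1958)/1.13=0.3465; Δ=(0.5874−0.1958)/(88.0400−52.0800)=0.0109; B=V−Δ·S=-0.3286
Check: Δ(0,0)·S0 + B(0,0) = 0.3465 = V0.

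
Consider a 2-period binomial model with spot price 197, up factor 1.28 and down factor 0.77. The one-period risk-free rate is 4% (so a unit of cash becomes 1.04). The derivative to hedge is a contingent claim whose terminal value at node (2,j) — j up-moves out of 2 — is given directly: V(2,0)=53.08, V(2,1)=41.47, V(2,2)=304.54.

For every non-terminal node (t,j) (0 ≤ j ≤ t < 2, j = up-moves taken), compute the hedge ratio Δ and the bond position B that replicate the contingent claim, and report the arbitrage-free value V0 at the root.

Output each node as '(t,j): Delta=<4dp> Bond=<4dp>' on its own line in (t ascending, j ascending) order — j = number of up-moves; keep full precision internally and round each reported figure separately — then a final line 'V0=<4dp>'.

Since d<R<u, set p* = (R−d)/(u−d) = 0.5294; price each node as the discounted p*-expectation of its children.
Terminal payoffs: V(2,0)=53.0800, V(2,1)=41.4700, V(2,2)=304.5400
Node (1,0) S=151.6900: V=(p*·41.4700+(1−p*)·53.0800)/1.04=45.1284; Δ=(41.4700−53.0800)/(194.1632−116.8013)=-0.1501; B=V−Δ·S=67.8931
Node (1,1) S=252.1600: V=(p*·304.5400+(1−p*)·41.4700)/1.04=173.7907; Δ=(304.5400−41.4700)/(322.7648−194.1632)=2.0456; B=V−Δ·S=-342.0328
Node (0,0) S=197.0000: V=(p*·173.7907+(1−p*)·45.1284)/1.04=108.8882; Δ=(173.7907−45.1284)/(252.1600−151.6900)=1.2806; B=V−Δ·S=-143.3909
Root portfolio cost Δ·197+B reproduces V0=108.8882.

(0,0): Delta=1.2806 Bond=-143.3909
(1,0): Delta=-0.1501 Bond=67.8931
(1,1): Delta=2.0456 Bond=-342.0328
V0=108.8882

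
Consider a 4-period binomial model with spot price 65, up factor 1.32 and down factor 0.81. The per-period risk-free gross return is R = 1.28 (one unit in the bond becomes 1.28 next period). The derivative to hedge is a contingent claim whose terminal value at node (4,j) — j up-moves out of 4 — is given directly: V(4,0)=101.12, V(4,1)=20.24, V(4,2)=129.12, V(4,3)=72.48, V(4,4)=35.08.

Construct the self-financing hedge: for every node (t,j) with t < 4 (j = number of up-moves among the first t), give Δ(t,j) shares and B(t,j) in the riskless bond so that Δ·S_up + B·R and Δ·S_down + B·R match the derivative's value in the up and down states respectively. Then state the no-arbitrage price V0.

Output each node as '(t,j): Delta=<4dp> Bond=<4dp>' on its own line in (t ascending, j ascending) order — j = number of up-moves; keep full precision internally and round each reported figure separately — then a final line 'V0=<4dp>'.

The replicating-portfolio and risk-neutral prices coincide; use p* = (1.28−0.81)/(1.32−0.81) = 0.9216 for the latter.
At expiry t=4: V(4,0)=101.1200, V(4,1)=20.2400, V(4,2)=129.1200, V(4,3)=72.4800, V(4,4)=35.0800
(3,0): S=34.5437. Δ = (V_up−V_dn)/(S_up−S_dn) = (20.2400−101.1200)/(45.5976−27.9804) = -4.5909. V = [p*·20.2400 + (1−p*)·101.1200]/1.28 = 20.7684. B = V − Δ·S = 179.3566.
(3,1): S=56.2934. Δ = (V_up−V_dn)/(S_up−S_dn) = (129.1200−20.2400)/(74.3073−45.5976) = 3.7925. V = [p*·129.1200 + (1−p*)·20.2400]/1.28 = 94.2034. B = V − Δ·S = -119.2868.
(3,2): S=91.7374. Δ = (V_up−V_dn)/(S_up−S_dn) = (72.4800−129.1200)/(121.0933−74.3073) = -1.2106. V = [p*·72.4800 + (1−p*)·129.1200]/1.28 = 60.0956. B = V − Δ·S = 171.1544.
(3,3): S=149.4979. Δ = (V_up−V_dn)/(S_up−S_dn) = (35.0800−72.4800)/(197.3373−121.0933) = -0.4905. V = [p*·35.0800 + (1−p*)·72.4800]/1.28 = 29.6979. B = V − Δ·S = 103.0313.
(2,0): S=42.6465. Δ = (V_up−V_dn)/(S_up−S_dn) = (94.2034−20.7684)/(56.2934−34.5437) = 3.3764. V = [p*·94.2034 + (1−p*)·20.7684]/1.28 = 69.0967. B = V − Δ·S = -74.8936.
(2,1): S=69.4980. Δ = (V_up−V_dn)/(S_up−S_dn) = (60.0956−94.2034)/(91.7374−56.2934) = -0.9623. V = [p*·60.0956 + (1−p*)·94.2034]/1.28 = 49.0396. B = V − Δ·S = 115.9177.
(2,2): S=113.2560. Δ = (V_up−V_dn)/(S_up−S_dn) = (29.6979−60.0956)/(149.4979−91.7374) = -0.5263. V = [p*·29.6979 + (1−p*)·60.0956]/1.28 = 25.0641. B = V − Δ·S = 84.6674.
(1,0): S=52.6500. Δ = (V_up−V_dn)/(S_up−S_dn) = (49.0396−69.0967)/(69.4980−42.6465) = -0.7470. V = [p*·49.0396 + (1−p*)·69.0967]/1.28 = 39.5412. B = V − Δ·S = 78.8689.
(1,1): S=85.8000. Δ = (V_up−V_dn)/(S_up−S_dn) = (25.0641−49.0396)/(113.2560−69.4980) = -0.5479. V = [p*·25.0641 + (1−p*)·49.0396]/1.28 = 21.0504. B = V − Δ·S = 68.0612.
(0,0): S=65.0000. Δ = (V_up−V_dn)/(S_up−S_dn) = (21.0504−39.5412)/(85.8000−52.6500) = -0.5578. V = [p*·21.0504 + (1−p*)·39.5412]/1.28 = 17.5787. B = V − Δ·S = 53.8351.
Each (Δ,B) replicates both successor values, so the strategy is self-financing and V0 is arbitrage-free.

(0,0): Delta=-0.5578 Bond=53.8351
(1,0): Delta=-0.7470 Bond=78.8689
(1,1): Delta=-0.5479 Bond=68.0612
(2,0): Delta=3.3764 Bond=-74.8936
(2,1): Delta=-0.9623 Bond=115.9177
(2,2): Delta=-0.5263 Bond=84.6674
(3,0): Delta=-4.5909 Bond=179.3566
(3,1): Delta=3.7925 Bond=-119.2868
(3,2): Delta=-1.2106 Bond=171.1544
(3,3): Delta=-0.4905 Bond=103.0313
V0=17.5787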